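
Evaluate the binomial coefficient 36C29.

8347680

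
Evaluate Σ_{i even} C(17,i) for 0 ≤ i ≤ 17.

Even-i terms of row 17 sum to 2^16 = 65536.

65536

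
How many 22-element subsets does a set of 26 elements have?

14950

C(26,22) = C(26,4) by symmetry.
C(26,4) = (26·25·24·23) / 4! = 358800 / 24 = 14950.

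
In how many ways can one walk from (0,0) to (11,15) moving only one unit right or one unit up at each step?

7726160

Each path is a sequence of 26 steps with 11 rights: C(26,11) = 7726160.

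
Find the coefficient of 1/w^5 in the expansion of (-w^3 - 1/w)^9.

General term: C(9,j)·(-w^3)^j·(-1/w)^(9-j), with w-exponent 3j − 1(9−j) = 4j − 9.
Set 4j − 9 = -5: j = 1.
C(9,1) = 9; (-1)^1 = -1; (-1)^8 = 1.
Coefficient = 9 · (-1) · 1 = -9.

-9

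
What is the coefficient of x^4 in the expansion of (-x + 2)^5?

10

The general term is C(5,j)·(-x)^j·(2)^(5-j); the x^4 term has j = 4.
C(5,4) = 5.
Coefficient = C(5,4) · 2^1 = 5 · 2 = 10.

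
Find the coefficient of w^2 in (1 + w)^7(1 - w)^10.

Coefficient of w^2 = Σ_{j} C(7,j)·1^j·C(10,2-j)·(-1)^(2-j) for j from 0 to 2.
= 45 + (-70) + 21 = -4.

-4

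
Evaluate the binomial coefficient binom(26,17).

C(26,17) = C(26,9) by symmetry.
C(26,9) = (26·25·24·23·22·21·20·19·18) / 9! = 1133836704000 / 362880 = 3124550.

3124550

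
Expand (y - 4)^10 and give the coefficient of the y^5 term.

The general term is C(10,j)·(y)^j·(-4)^(10-j); the y^5 term has j = 5.
C(10,5) = 252.
Coefficient = C(10,5) · (-4)^5 = 252 · (-1024) = -258048.

-258048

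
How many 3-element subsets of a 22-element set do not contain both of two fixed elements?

1520

All 3-subsets: C(22,3) = 1540. Those containing both fixed elements: C(20,1) = 20.
1540 − 20 = 1520.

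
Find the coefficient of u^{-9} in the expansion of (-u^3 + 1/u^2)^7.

General term: C(7,j)·(-u^3)^j·(1/u^2)^(7-j), with u-exponent 3j − 2(7−j) = 5j − 14.
Set 5j − 14 = -9: j = 1.
C(7,1) = 7; (-1)^1 = -1; 1^6 = 1.
Coefficient = 7 · (-1) · 1 = -7.

-7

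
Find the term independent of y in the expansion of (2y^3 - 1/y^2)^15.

-320320

General term: C(15,j)·(2y^3)^j·(-1/y^2)^(15-j), with y-exponent 3j − 2(15−j) = 5j − 30.
Set 5j − 30 = 0: j = 6.
C(15,6) = 5005; 2^6 = 64; (-1)^9 = -1.
Coefficient = 5005 · 64 · (-1) = -320320.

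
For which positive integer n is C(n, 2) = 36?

9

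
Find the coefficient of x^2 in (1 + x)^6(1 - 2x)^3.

-9

Coefficient of x^2 = Σ_{j} C(6,j)·1^j·C(3,2-j)·(-2)^(2-j) for j from 0 to 2.
= 12 + (-36) + 15 = -9.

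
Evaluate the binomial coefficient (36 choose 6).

1947792

C(36,6) = (36·35·34·33·32·31) / 6! = 1402410240 / 720 = 1947792.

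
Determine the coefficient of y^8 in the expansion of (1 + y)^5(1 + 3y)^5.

4725

Coefficient of y^8 = Σ_{j} C(5,j)·1^j·C(5,8-j)·3^(8-j) for j from 3 to 5.
= 2430 + 2025 + 270 = 4725.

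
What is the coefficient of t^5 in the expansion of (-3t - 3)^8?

367416

The general term is C(8,j)·(-3t)^j·(-3)^(8-j); the t^5 term has j = 5.
C(8,5) = 56.
Coefficient = C(8,5) · (-3)^5 · (-3)^3 = 56 · (-243) · (-27) = 367416.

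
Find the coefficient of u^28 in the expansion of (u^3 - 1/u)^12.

General term: C(12,j)·(u^3)^j·(-1/u)^(12-j), with u-exponent 3j − 1(12−j) = 4j − 12.
Set 4j − 12 = 28: j = 10.
C(12,10) = 66; 1^10 = 1; (-1)^2 = 1.
Coefficient = 66 · 1 · 1 = 66.

66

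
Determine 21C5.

20349

C(21,5) = (21·20·19·18·17) / 5! = 2441880 / 120 = 20349.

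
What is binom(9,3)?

C(9,3) = (9·8·7) / 3! = 504 / 6 = 84.

84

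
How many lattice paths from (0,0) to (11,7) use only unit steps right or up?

Each path is a sequence of 18 steps with 11 rights: C(18,11) = 31824.

31824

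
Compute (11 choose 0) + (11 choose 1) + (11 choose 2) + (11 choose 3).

1 + 11 + 55 + 165 = 232.

232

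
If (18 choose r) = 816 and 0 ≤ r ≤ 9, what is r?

C(18,r) increases on 0 ≤ r ≤ 9. C(18,2) = 153 and C(18,3) = 816, so r = 3.

3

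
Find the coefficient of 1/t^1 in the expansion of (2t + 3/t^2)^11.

General term: C(11,j)·(2t)^j·(3/t^2)^(11-j), with t-exponent 1j − 2(11−j) = 3j − 22.
Set 3j − 22 = -1: j = 7.
C(11,7) = 330; 2^7 = 128; 3^4 = 81.
Coefficient = 330 · 128 · 81 = 3421440.

3421440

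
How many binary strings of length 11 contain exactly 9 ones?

Choose the 9 positions: C(11,9) = 55.

55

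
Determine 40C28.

5586853480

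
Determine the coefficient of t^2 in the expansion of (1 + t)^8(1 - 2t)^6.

Coefficient of t^2 = Σ_{j} C(8,j)·1^j·C(6,2-j)·(-2)^(2-j) for j from 0 to 2.
= 60 + (-96) + 28 = -8.

-8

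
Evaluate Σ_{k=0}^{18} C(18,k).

The entries of row 18 sum to 2^18 = 262144.

262144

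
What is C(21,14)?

116280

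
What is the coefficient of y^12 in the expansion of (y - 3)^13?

-39

The general term is C(13,j)·(y)^j·(-3)^(13-j); the y^12 term has j = 12.
C(13,12) = 13.
Coefficient = C(13,12) · (-3)^1 = 13 · (-3) = -39.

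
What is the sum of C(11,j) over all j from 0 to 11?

Setting x = 1 in (1+x)^11 gives Σ C(11,j) = 2^11 = 2048.

2048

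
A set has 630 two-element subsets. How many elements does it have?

n(n−1)/2 = 630 ⇒ n(n−1) = 1260. Since 36·35 = 1260, n = 36.

36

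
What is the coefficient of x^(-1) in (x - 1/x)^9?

-126

General term: C(9,j)·(x)^j·(-1/x)^(9-j), with x-exponent 1j − 1(9−j) = 2j − 9.
Set 2j − 9 = -1: j = 4.
C(9,4) = 126; 1^4 = 1; (-1)^5 = -1.
Coefficient = 126 · 1 · (-1) = -126.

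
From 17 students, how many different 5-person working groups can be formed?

6188

This is C(17,5) = 6188.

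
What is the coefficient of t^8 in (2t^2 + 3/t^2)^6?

General term: C(6,j)·(2t^2)^j·(3/t^2)^(6-j), with t-exponent 2j − 2(6−j) = 4j − 12.
Set 4j − 12 = 8: j = 5.
C(6,5) = 6; 2^5 = 32; 3^1 = 3.
Coefficient = 6 · 32 · 3 = 576.

576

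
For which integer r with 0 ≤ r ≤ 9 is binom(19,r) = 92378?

9

C(19,r) increases on 0 ≤ r ≤ 9. C(19,8) = 75582 and C(19,9) = 92378, so r = 9.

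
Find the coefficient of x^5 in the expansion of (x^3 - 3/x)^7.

General term: C(7,j)·(x^3)^j·(-3/x)^(7-j), with x-exponent 3j − 1(7−j) = 4j − 7.
Set 4j − 7 = 5: j = 3.
C(7,3) = 35; 1^3 = 1; (-3)^4 = 81.
Coefficient = 35 · 1 · 81 = 2835.

2835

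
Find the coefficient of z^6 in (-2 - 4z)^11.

-60555264

The general term is C(11,j)·(-2)^j·(-4z)^(11-j); the z^6 term has j = 5.
C(11,5) = 462.
Coefficient = C(11,5) · (-2)^5 · (-4)^6 = 462 · (-32) · 4096 = -60555264.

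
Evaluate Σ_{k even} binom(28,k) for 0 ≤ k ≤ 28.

Half of (1+1)^28 + (1−1)^28 gives the even-index sum: 2^27 = 134217728.

134217728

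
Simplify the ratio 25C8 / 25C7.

C(n,k+1)/C(n,k) = (n−k)/(k+1) = (25−7)/(7+1) = 18/8 = 9/4.

9/4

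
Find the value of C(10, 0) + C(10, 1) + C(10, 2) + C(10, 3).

176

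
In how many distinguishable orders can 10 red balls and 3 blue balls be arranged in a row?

286

Choose positions for the red balls: C(13,10) = 286.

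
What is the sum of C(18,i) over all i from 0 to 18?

262144

The entries of row 18 sum to 2^18 = 262144.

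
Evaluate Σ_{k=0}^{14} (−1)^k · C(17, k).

120

The partial alternating sum Σ_{k=0}^{14} (−1)^k C(17,k) = (−1)^14 C(16,14) = 120.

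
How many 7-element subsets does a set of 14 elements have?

3432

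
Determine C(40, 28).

C(40,28) = C(40,12) by symmetry.
C(40,12) = (40·39·38·37·36·35·34·33·32·31·30·29) / 12! = 2676111755885568000 / 479001600 = 5586853480.

5586853480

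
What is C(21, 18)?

C(21,18) = C(21,3) by symmetry.
C(21,3) = (21·20·19) / 3! = 7980 / 6 = 1330.

1330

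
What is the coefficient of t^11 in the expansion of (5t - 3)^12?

The general term is C(12,j)·(5t)^j·(-3)^(12-j); the t^11 term has j = 11.
C(12,11) = 12.
Coefficient = C(12,11) · 5^11 · (-3)^1 = 12 · 48828125 · (-3) = -1757812500.

-1757812500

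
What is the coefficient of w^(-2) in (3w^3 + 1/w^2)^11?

26730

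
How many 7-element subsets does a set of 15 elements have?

6435

C(15,7) = (15·14·13·12·11·10·9) / 7! = 32432400 / 5040 = 6435.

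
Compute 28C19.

C(28,19) = C(28,9) by symmetry.
C(28,9) = (28·27·26·25·24·23·22·21·20) / 9! = 2506375872000 / 362880 = 6906900.

6906900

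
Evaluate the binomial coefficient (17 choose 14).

C(17,14) = C(17,3) by symmetry.
C(17,3) = (17·16·15) / 3! = 4080 / 6 = 680.

680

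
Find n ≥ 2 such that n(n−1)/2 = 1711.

n(n−1)/2 = 1711 ⇒ n(n−1) = 3422. Since 59·58 = 3422, n = 59.

59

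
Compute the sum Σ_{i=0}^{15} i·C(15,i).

245760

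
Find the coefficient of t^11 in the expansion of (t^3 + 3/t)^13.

3752892

General term: C(13,j)·(t^3)^j·(3/t)^(13-j), with t-exponent 3j − 1(13−j) = 4j − 13.
Set 4j − 13 = 11: j = 6.
C(13,6) = 1716; 1^6 = 1; 3^7 = 2187.
Coefficient = 1716 · 1 · 2187 = 3752892.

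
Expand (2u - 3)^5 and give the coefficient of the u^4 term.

-240

The general term is C(5,j)·(2u)^j·(-3)^(5-j); the u^4 term has j = 4.
C(5,4) = 5.
Coefficient = C(5,4) · 2^4 · (-3)^1 = 5 · 16 · (-3) = -240.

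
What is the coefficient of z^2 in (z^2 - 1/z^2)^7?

-35

General term: C(7,j)·(z^2)^j·(-1/z^2)^(7-j), with z-exponent 2j − 2(7−j) = 4j − 14.
Set 4j − 14 = 2: j = 4.
C(7,4) = 35; 1^4 = 1; (-1)^3 = -1.
Coefficient = 35 · 1 · (-1) = -35.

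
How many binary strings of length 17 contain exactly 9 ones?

Choose the 9 positions: C(17,9) = 24310.

24310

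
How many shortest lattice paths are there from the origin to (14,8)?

Each path is a sequence of 22 steps with 14 rights: C(22,14) = 319770.

319770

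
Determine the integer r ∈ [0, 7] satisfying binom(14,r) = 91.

2

C(14,r) increases on 0 ≤ r ≤ 7. C(14,1) = 14 and C(14,2) = 91, so r = 2.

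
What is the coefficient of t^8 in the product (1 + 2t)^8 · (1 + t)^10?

Coefficient of t^8 = Σ_{j} C(8,j)·2^j·C(10,8-j)·1^(8-j) for j from 0 to 8.
= 45 + 1920 + 23520 + 112896 + 235200 + 215040 + 80640 + 10240 + 256 = 679757.

679757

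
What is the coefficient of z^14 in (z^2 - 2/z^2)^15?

21840

General term: C(15,j)·(z^2)^j·(-2/z^2)^(15-j), with z-exponent 2j − 2(15−j) = 4j − 30.
Set 4j − 30 = 14: j = 11.
C(15,11) = 1365; 1^11 = 1; (-2)^4 = 16.
Coefficient = 1365 · 1 · 16 = 21840.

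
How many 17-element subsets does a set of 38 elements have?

C(38,17) = (38·37·36·35·34·33·32·31·30·29·28·27·26·25·24·23·22) / 17! = 10237090866494416404480000 / 355687428096000 = 28781143380.

28781143380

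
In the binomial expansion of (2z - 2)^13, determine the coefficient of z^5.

10543104

The general term is C(13,j)·(2z)^j·(-2)^(13-j); the z^5 term has j = 5.
C(13,5) = 1287.
Coefficient = C(13,5) · 2^5 · (-2)^8 = 1287 · 32 · 256 = 10543104.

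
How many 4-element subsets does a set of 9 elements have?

126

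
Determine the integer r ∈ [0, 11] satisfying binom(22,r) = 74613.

C(22,r) increases on 0 ≤ r ≤ 11. C(22,5) = 26334 and C(22,6) = 74613, so r = 6.

6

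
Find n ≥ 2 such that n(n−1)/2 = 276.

n(n−1)/2 = 276 ⇒ n(n−1) = 552. Since 24·23 = 552, n = 24.

24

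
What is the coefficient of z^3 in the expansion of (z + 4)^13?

299892736

The general term is C(13,j)·(z)^j·(4)^(13-j); the z^3 term has j = 3.
C(13,3) = 286.
Coefficient = C(13,3) · 4^10 = 286 · 1048576 = 299892736.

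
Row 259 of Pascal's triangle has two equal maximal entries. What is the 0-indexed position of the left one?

For odd n = 259, C(259,m) peaks at m = (n−1)/2 and (n+1)/2; the smaller is 129.

129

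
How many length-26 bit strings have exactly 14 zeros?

Choose the 14 positions: C(26,14) = 9657700.

9657700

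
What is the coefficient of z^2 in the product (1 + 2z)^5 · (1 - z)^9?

Coefficient of z^2 = Σ_{j} C(5,j)·2^j·C(9,2-j)·(-1)^(2-j) for j from 0 to 2.
= 36 + (-90) + 40 = -14.

-14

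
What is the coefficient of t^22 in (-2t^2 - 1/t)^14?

372736

General term: C(14,j)·(-2t^2)^j·(-1/t)^(14-j), with t-exponent 2j − 1(14−j) = 3j − 14.
Set 3j − 14 = 22: j = 12.
C(14,12) = 91; (-2)^12 = 4096; (-1)^2 = 1.
Coefficient = 91 · 4096 · 1 = 372736.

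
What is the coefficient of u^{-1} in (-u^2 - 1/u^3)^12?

792

General term: C(12,j)·(-u^2)^j·(-1/u^3)^(12-j), with u-exponent 2j − 3(12−j) = 5j − 36.
Set 5j − 36 = -1: j = 7.
C(12,7) = 792; (-1)^7 = -1; (-1)^5 = -1.
Coefficient = 792 · (-1) · (-1) = 792.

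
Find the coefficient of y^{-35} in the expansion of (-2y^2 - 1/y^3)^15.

-420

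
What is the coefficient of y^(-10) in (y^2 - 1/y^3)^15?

6435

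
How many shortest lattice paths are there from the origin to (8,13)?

Each path is a sequence of 21 steps with 8 rights: C(21,8) = 203490.

203490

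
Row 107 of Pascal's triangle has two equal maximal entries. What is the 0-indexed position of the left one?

For odd n = 107, C(107,k) peaks at k = (n−1)/2 and (n+1)/2; the lesser is 53.

53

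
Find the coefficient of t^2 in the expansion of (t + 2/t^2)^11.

1320

General term: C(11,j)·(t)^j·(2/t^2)^(11-j), with t-exponent 1j − 2(11−j) = 3j − 22.
Set 3j − 22 = 2: j = 8.
C(11,8) = 165; 1^8 = 1; 2^3 = 8.
Coefficient = 165 · 1 · 8 = 1320.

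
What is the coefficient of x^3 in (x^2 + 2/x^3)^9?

General term: C(9,j)·(x^2)^j·(2/x^3)^(9-j), with x-exponent 2j − 3(9−j) = 5j − 27.
Set 5j − 27 = 3: j = 6.
C(9,6) = 84; 1^6 = 1; 2^3 = 8.
Coefficient = 84 · 1 · 8 = 672.

672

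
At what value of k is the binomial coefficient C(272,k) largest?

136

C(272,k) is maximized at k = 272/2 = 136.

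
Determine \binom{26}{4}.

14950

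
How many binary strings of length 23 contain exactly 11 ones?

1352078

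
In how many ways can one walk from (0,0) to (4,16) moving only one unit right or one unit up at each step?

Each path is a sequence of 20 steps with 4 rights: C(20,4) = 4845.

4845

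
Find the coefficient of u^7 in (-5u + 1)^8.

The general term is C(8,j)·(-5u)^j·(1)^(8-j); the u^7 term has j = 7.
C(8,7) = 8.
Coefficient = C(8,7) · (-5)^7 = 8 · (-78125) = -625000.

-625000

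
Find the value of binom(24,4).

C(24,4) = (24·23·22·21) / 4! = 255024 / 24 = 10626.

10626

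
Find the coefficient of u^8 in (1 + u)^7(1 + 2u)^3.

258

Coefficient of u^8 = Σ_{j} C(7,j)·1^j·C(3,8-j)·2^(8-j) for j from 5 to 7.
= 168 + 84 + 6 = 258.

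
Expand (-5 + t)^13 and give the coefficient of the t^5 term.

502734375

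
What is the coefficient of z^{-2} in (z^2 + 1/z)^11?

165

General term: C(11,j)·(z^2)^j·(1/z)^(11-j), with z-exponent 2j − 1(11−j) = 3j − 11.
Set 3j − 11 = -2: j = 3.
C(11,3) = 165; 1^3 = 1; 1^8 = 1.
Coefficient = 165 · 1 · 1 = 165.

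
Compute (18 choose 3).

816

C(18,3) = (18·17·16) / 3! = 4896 / 6 = 816.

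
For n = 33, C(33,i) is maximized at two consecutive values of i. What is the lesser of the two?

For odd n = 33, C(33,i) peaks at i = (n−1)/2 and (n+1)/2; the lesser is 16.

16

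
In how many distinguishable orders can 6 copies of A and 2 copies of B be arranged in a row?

Choose positions for the A's: C(8,6) = 28.

28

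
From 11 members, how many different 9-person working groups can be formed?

This is C(11,9) = 55.

55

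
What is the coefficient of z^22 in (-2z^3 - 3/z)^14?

General term: C(14,j)·(-2z^3)^j·(-3/z)^(14-j), with z-exponent 3j − 1(14−j) = 4j − 14.
Set 4j − 14 = 22: j = 9.
C(14,9) = 2002; (-2)^9 = -512; (-3)^5 = -243.
Coefficient = 2002 · (-512) · (-243) = 249080832.

249080832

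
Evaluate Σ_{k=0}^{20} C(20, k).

Setting x = 1 in (1+x)^20 gives Σ C(20,k) = 2^20 = 1048576.

1048576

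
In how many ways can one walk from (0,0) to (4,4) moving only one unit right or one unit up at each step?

70

Each path is a sequence of 8 steps with 4 rights: C(8,4) = 70.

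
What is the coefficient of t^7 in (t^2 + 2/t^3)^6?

12

General term: C(6,j)·(t^2)^j·(2/t^3)^(6-j), with t-exponent 2j − 3(6−j) = 5j − 18.
Set 5j − 18 = 7: j = 5.
C(6,5) = 6; 1^5 = 1; 2^1 = 2.
Coefficient = 6 · 1 · 2 = 12.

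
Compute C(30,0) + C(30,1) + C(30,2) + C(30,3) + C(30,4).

1 + 30 + 435 + 4060 + 27405 = 31931.

31931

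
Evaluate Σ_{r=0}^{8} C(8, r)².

By Vandermonde's identity, Σ C(8,r)² = C(16,8) = 12870.

12870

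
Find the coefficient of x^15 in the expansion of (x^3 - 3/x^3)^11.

General term: C(11,j)·(x^3)^j·(-3/x^3)^(11-j), with x-exponent 3j − 3(11−j) = 6j − 33.
Set 6j − 33 = 15: j = 8.
C(11,8) = 165; 1^8 = 1; (-3)^3 = -27.
Coefficient = 165 · 1 · (-27) = -4455.

-4455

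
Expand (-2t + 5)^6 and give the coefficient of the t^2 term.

37500

The general term is C(6,j)·(-2t)^j·(5)^(6-j); the t^2 term has j = 2.
C(6,2) = 15.
Coefficient = C(6,2) · (-2)^2 · 5^4 = 15 · 4 · 625 = 37500.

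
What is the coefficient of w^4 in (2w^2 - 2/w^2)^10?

215040

General term: C(10,j)·(2w^2)^j·(-2/w^2)^(10-j), with w-exponent 2j − 2(10−j) = 4j − 20.
Set 4j − 20 = 4: j = 6.
C(10,6) = 210; 2^6 = 64; (-2)^4 = 16.
Coefficient = 210 · 64 · 16 = 215040.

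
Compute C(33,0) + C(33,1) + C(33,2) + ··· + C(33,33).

8589934592

Setting x = 1 in (1+x)^33 gives Σ C(33,j) = 2^33 = 8589934592.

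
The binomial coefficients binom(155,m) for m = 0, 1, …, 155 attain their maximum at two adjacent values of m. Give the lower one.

77

For odd n = 155, C(155,m) peaks at m = (n−1)/2 and (n+1)/2; the lower is 77.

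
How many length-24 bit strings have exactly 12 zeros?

Choose the 12 positions: C(24,12) = 2704156.

2704156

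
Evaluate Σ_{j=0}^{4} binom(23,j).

10903

1 + 23 + 253 + 1771 + 8855 = 10903.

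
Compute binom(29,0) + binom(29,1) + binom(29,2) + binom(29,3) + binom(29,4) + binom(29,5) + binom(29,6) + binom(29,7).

1 + 29 + 406 + 3654 + 23751 + 118755 + 475020 + 1560780 = 2182396.

2182396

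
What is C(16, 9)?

11440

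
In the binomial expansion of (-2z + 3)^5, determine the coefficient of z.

The general term is C(5,j)·(-2z)^j·(3)^(5-j); the z^1 term has j = 1.
C(5,1) = 5.
Coefficient = C(5,1) · (-2)^1 · 3^4 = 5 · (-2) · 81 = -810.

-810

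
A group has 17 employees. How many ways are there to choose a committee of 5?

This is C(17,5) = 6188.

6188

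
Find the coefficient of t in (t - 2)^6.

The general term is C(6,j)·(t)^j·(-2)^(6-j); the t^1 term has j = 1.
C(6,1) = 6.
Coefficient = C(6,1) · (-2)^5 = 6 · (-32) = -192.

-192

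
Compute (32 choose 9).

28048800

C(32,9) = (32·31·30·29·28·27·26·25·24) / 9! = 10178348544000 / 362880 = 28048800.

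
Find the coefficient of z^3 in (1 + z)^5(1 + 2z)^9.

Coefficient of z^3 = Σ_{j} C(5,j)·1^j·C(9,3-j)·2^(3-j) for j from 0 to 3.
= 672 + 720 + 180 + 10 = 1582.

1582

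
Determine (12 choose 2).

66

C(12,2) = (12·11) / 2! = 132 / 2 = 66.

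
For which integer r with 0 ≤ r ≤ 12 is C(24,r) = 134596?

6

C(24,r) increases on 0 ≤ r ≤ 12. C(24,5) = 42504 and C(24,6) = 134596, so r = 6.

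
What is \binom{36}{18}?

C(36,18) = (36·35·34·33·32·31·30·29·28·27·26·25·24·23·22·21·20·19) / 18! = 58102407620643984998400000 / 6402373705728000 = 9075135300.

9075135300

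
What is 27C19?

C(27,19) = C(27,8) by symmetry.
C(27,8) = (27·26·25·24·23·22·21·20) / 8! = 89513424000 / 40320 = 2220075.

2220075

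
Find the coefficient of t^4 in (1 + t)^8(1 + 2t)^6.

3942

Coefficient of t^4 = Σ_{j} C(8,j)·1^j·C(6,4-j)·2^(4-j) for j from 0 to 4.
= 240 + 1280 + 1680 + 672 + 70 = 3942.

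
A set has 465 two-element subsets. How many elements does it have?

31

n(n−1)/2 = 465 ⇒ n(n−1) = 930. Since 31·30 = 930, n = 31.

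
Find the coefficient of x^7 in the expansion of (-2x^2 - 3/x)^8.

General term: C(8,j)·(-2x^2)^j·(-3/x)^(8-j), with x-exponent 2j − 1(8−j) = 3j − 8.
Set 3j − 8 = 7: j = 5.
C(8,5) = 56; (-2)^5 = -32; (-3)^3 = -27.
Coefficient = 56 · (-32) · (-27) = 48384.

48384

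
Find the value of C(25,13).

5200300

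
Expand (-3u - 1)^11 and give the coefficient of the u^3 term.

-4455

The general term is C(11,j)·(-3u)^j·(-1)^(11-j); the u^3 term has j = 3.
C(11,3) = 165.
Coefficient = C(11,3) · (-3)^3 = 165 · (-27) = -4455.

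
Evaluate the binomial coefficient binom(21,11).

352716

C(21,11) = C(21,10) by symmetry.
C(21,10) = (21·20·19·18·17·16·15·14·13·12) / 10! = 1279935820800 / 3628800 = 352716.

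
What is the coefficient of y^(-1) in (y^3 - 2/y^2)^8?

-1792

General term: C(8,j)·(y^3)^j·(-2/y^2)^(8-j), with y-exponent 3j − 2(8−j) = 5j − 16.
Set 5j − 16 = -1: j = 3.
C(8,3) = 56; 1^3 = 1; (-2)^5 = -32.
Coefficient = 56 · 1 · (-32) = -1792.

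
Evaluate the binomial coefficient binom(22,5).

C(22,5) = (22·21·20·19·18) / 5! = 3160080 / 120 = 26334.

26334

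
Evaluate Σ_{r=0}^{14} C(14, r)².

40116600

By Vandermonde's identity, Σ C(14,r)² = C(28,14) = 40116600.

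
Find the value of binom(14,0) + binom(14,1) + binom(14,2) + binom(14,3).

470

1 + 14 + 91 + 364 = 470.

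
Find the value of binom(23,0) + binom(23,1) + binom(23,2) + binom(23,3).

2048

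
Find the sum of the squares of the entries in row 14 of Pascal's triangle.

By Vandermonde's identity, Σ C(14,r)² = C(28,14) = 40116600.

40116600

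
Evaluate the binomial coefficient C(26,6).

C(26,6) = (26·25·24·23·22·21) / 6! = 165765600 / 720 = 230230.

230230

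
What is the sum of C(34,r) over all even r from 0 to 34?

Even-r terms of row 34 sum to 2^33 = 8589934592.

8589934592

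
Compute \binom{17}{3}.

680

C(17,3) = (17·16·15) / 3! = 4080 / 6 = 680.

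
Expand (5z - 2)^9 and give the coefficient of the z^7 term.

The general term is C(9,j)·(5z)^j·(-2)^(9-j); the z^7 term has j = 7.
C(9,7) = 36.
Coefficient = C(9,7) · 5^7 · (-2)^2 = 36 · 78125 · 4 = 11250000.

11250000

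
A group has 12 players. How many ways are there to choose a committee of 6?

924

This is C(12,6) = 924.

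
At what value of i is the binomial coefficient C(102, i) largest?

C(102,i) is maximized at i = 102/2 = 51.

51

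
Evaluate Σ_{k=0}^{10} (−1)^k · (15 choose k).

1001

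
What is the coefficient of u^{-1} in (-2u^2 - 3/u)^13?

-225173520

General term: C(13,j)·(-2u^2)^j·(-3/u)^(13-j), with u-exponent 2j − 1(13−j) = 3j − 13.
Set 3j − 13 = -1: j = 4.
C(13,4) = 715; (-2)^4 = 16; (-3)^9 = -19683.
Coefficient = 715 · 16 · (-19683) = -225173520.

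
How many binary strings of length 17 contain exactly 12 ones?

Choose the 12 positions: C(17,12) = 6188.

6188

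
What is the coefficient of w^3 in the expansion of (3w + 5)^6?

67500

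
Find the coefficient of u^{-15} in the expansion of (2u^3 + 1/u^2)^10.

General term: C(10,j)·(2u^3)^j·(1/u^2)^(10-j), with u-exponent 3j − 2(10−j) = 5j − 20.
Set 5j − 20 = -15: j = 1.
C(10,1) = 10; 2^1 = 2; 1^9 = 1.
Coefficient = 10 · 2 · 1 = 20.

20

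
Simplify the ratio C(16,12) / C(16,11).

C(n,k+1)/C(n,k) = (n−k)/(k+1) = (16−11)/(11+1) = 5/12.

5/12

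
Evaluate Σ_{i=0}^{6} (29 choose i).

621616

1 + 29 + 406 + 3654 + 23751 + 118755 + 475020 = 621616.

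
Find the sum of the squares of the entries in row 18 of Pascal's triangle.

9075135300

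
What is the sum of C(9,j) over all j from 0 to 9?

512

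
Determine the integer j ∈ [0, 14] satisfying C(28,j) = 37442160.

13

C(28,j) increases on 0 ≤ j ≤ 14. C(28,12) = 30421755 and C(28,13) = 37442160, so j = 13.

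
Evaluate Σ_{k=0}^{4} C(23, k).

1 + 23 + 253 + 1771 + 8855 = 10903.

10903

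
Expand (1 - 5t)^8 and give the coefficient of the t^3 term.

The general term is C(8,j)·(1)^j·(-5t)^(8-j); the t^3 term has j = 5.
C(8,5) = 56.
Coefficient = C(8,5) · (-5)^3 = 56 · (-125) = -7000.

-7000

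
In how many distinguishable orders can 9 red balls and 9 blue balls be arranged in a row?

Choose positions for the red balls: C(18,9) = 48620.

48620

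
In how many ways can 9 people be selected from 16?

11440

This is C(16,9) = 11440.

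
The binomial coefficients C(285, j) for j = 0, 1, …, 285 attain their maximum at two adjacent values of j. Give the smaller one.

142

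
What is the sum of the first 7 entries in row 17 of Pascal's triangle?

1 + 17 + 136 + 680 + 2380 + 6188 + 12376 = 21778.

21778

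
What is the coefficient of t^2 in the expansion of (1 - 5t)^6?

375

The general term is C(6,j)·(1)^j·(-5t)^(6-j); the t^2 term has j = 4.
C(6,4) = 15.
Coefficient = C(6,4) · (-5)^2 = 15 · 25 = 375.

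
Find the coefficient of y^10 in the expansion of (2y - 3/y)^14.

General term: C(14,j)·(2y)^j·(-3/y)^(14-j), with y-exponent 1j − 1(14−j) = 2j − 14.
Set 2j − 14 = 10: j = 12.
C(14,12) = 91; 2^12 = 4096; (-3)^2 = 9.
Coefficient = 91 · 4096 · 9 = 3354624.

3354624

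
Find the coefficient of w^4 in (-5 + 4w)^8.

The general term is C(8,j)·(-5)^j·(4w)^(8-j); the w^4 term has j = 4.
C(8,4) = 70.
Coefficient = C(8,4) · (-5)^4 · 4^4 = 70 · 625 · 256 = 11200000.

11200000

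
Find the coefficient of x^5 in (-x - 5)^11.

The general term is C(11,j)·(-x)^j·(-5)^(11-j); the x^5 term has j = 5.
C(11,5) = 462.
Coefficient = C(11,5) · (-1)^5 · (-5)^6 = 462 · (-1) · 15625 = -7218750.

-7218750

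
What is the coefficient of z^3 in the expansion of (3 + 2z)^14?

515852064

The general term is C(14,j)·(3)^j·(2z)^(14-j); the z^3 term has j = 11.
C(14,11) = 364.
Coefficient = C(14,11) · 3^11 · 2^3 = 364 · 177147 · 8 = 515852064.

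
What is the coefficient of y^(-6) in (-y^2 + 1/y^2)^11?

330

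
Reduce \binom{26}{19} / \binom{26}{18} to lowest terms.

8/19

C(n,k+1)/C(n,k) = (n−k)/(k+1) = (26−18)/(18+1) = 8/19.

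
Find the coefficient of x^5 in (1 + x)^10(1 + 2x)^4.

6412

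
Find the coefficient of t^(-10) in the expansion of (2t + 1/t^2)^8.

112

General term: C(8,j)·(2t)^j·(1/t^2)^(8-j), with t-exponent 1j − 2(8−j) = 3j − 16.
Set 3j − 16 = -10: j = 2.
C(8,2) = 28; 2^2 = 4; 1^6 = 1.
Coefficient = 28 · 4 · 1 = 112.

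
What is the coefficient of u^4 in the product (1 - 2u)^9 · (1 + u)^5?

Coefficient of u^4 = Σ_{j} C(9,j)·(-2)^j·C(5,4-j)·1^(4-j) for j from 0 to 4.
= 5 + (-180) + 1440 + (-3360) + 2016 = -79.

-79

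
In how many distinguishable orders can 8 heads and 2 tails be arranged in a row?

45

Choose positions for the heads: C(10,8) = 45.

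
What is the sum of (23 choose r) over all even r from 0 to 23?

4194304

Half of (1+1)^23 + (1−1)^23 gives the even-index sum: 2^22 = 4194304.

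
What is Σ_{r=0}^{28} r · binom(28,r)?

3758096384

Differentiating (1+x)^28 and setting x=1: Σ r·C(28,r) = 28·2^27 = 3758096384.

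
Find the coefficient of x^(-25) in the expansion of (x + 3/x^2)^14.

General term: C(14,j)·(x)^j·(3/x^2)^(14-j), with x-exponent 1j − 2(14−j) = 3j − 28.
Set 3j − 28 = -25: j = 1.
C(14,1) = 14; 1^1 = 1; 3^13 = 1594323.
Coefficient = 14 · 1 · 1594323 = 22320522.

22320522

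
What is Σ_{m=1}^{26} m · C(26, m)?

Since m·C(26,m) = 26·C(25,m−1), the sum is 26·2^25 = 26·33554432 = 872415232.

872415232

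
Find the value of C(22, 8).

319770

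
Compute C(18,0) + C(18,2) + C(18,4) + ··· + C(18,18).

131072

Half of (1+1)^18 + (1−1)^18 gives the even-index sum: 2^17 = 131072.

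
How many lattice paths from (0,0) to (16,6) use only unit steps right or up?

Each path is a sequence of 22 steps with 16 rights: C(22,16) = 74613.

74613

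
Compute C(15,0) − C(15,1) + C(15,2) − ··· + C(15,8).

3003

The partial alternating sum Σ_{k=0}^{8} (−1)^k C(15,k) = (−1)^8 C(14,8) = 3003.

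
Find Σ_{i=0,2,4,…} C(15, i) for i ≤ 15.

Even-i terms of row 15 sum to 2^14 = 16384.

16384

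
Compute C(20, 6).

C(20,6) = (20·19·18·17·16·15) / 6! = 27907200 / 720 = 38760.

38760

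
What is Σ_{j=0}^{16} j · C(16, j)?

524288

Since j·C(16,j) = 16·C(15,j−1), the sum is 16·2^15 = 16·32768 = 524288.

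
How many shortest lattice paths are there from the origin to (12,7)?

Each path is a sequence of 19 steps with 12 rights: C(19,12) = 50388.

50388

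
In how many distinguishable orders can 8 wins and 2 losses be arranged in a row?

Choose positions for the wins: C(10,8) = 45.

45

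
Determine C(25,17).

C(25,17) = C(25,8) by symmetry.
C(25,8) = (25·24·23·22·21·20·19·18) / 8! = 43609104000 / 40320 = 1081575.

1081575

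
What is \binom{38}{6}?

2760681

C(38,6) = (38·37·36·35·34·33) / 6! = 1987690320 / 720 = 2760681.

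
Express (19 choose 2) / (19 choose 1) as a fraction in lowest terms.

9

C(n,k+1)/C(n,k) = (n−k)/(k+1) = (19−1)/(1+1) = 18/2 = 9.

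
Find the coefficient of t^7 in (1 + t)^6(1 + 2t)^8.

68464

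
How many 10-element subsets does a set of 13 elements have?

C(13,10) = C(13,3) by symmetry.
C(13,3) = (13·12·11) / 3! = 1716 / 6 = 286.

286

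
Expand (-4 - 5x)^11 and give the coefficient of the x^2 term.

-360448000

The general term is C(11,j)·(-4)^j·(-5x)^(11-j); the x^2 term has j = 9.
C(11,9) = 55.
Coefficient = C(11,9) · (-4)^9 · (-5)^2 = 55 · (-262144) · 25 = -360448000.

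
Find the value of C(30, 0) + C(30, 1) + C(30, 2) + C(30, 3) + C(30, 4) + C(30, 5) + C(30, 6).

1 + 30 + 435 + 4060 + 27405 + 142506 + 593775 = 768212.

768212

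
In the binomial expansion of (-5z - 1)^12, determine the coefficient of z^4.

The general term is C(12,j)·(-5z)^j·(-1)^(12-j); the z^4 term has j = 4.
C(12,4) = 495.
Coefficient = C(12,4) · (-5)^4 = 495 · 625 = 309375.

309375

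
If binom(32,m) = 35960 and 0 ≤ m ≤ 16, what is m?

C(32,m) increases on 0 ≤ m ≤ 16. C(32,3) = 4960 and C(32,4) = 35960, so m = 4.

4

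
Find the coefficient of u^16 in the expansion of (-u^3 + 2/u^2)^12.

General term: C(12,j)·(-u^3)^j·(2/u^2)^(12-j), with u-exponent 3j − 2(12−j) = 5j − 24.
Set 5j − 24 = 16: j = 8.
C(12,8) = 495; (-1)^8 = 1; 2^4 = 16.
Coefficient = 495 · 1 · 16 = 7920.

7920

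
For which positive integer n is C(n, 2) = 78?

13

n(n−1)/2 = 78 ⇒ n(n−1) = 156. Since 13·12 = 156, n = 13.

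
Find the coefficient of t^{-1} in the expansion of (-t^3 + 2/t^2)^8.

General term: C(8,j)·(-t^3)^j·(2/t^2)^(8-j), with t-exponent 3j − 2(8−j) = 5j − 16.
Set 5j − 16 = -1: j = 3.
C(8,3) = 56; (-1)^3 = -1; 2^5 = 32.
Coefficient = 56 · (-1) · 32 = -1792.

-1792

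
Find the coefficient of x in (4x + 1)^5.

20

The general term is C(5,j)·(4x)^j·(1)^(5-j); the x^1 term has j = 1.
C(5,1) = 5.
Coefficient = C(5,1) · 4^1 = 5 · 4 = 20.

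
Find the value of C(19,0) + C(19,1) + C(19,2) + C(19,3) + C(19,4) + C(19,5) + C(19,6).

1 + 19 + 171 + 969 + 3876 + 11628 + 27132 = 43796.

43796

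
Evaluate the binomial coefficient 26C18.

1562275

C(26,18) = C(26,8) by symmetry.
C(26,8) = (26·25·24·23·22·21·20·19) / 8! = 62990928000 / 40320 = 1562275.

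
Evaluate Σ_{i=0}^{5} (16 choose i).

6885

1 + 16 + 120 + 560 + 1820 + 4368 = 6885.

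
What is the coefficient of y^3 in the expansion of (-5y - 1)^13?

The general term is C(13,j)·(-5y)^j·(-1)^(13-j); the y^3 term has j = 3.
C(13,3) = 286.
Coefficient = C(13,3) · (-5)^3 = 286 · (-125) = -35750.

-35750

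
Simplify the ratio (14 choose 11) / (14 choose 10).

C(n,k+1)/C(n,k) = (n−k)/(k+1) = (14−10)/(10+1) = 4/11.

4/11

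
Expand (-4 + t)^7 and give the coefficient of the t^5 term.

The general term is C(7,j)·(-4)^j·(t)^(7-j); the t^5 term has j = 2.
C(7,2) = 21.
Coefficient = C(7,2) · (-4)^2 = 21 · 16 = 336.

336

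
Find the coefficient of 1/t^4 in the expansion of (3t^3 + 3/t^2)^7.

General term: C(7,j)·(3t^3)^j·(3/t^2)^(7-j), with t-exponent 3j − 2(7−j) = 5j − 14.
Set 5j − 14 = -4: j = 2.
C(7,2) = 21; 3^2 = 9; 3^5 = 243.
Coefficient = 21 · 9 · 243 = 45927.

45927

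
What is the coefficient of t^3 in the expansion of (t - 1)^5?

10

The general term is C(5,j)·(t)^j·(-1)^(5-j); the t^3 term has j = 3.
C(5,3) = 10.
Coefficient = C(5,3) = 10.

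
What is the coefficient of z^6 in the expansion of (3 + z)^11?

112266

The general term is C(11,j)·(3)^j·(z)^(11-j); the z^6 term has j = 5.
C(11,5) = 462.
Coefficient = C(11,5) · 3^5 = 462 · 243 = 112266.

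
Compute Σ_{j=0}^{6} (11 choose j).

1 + 11 + 55 + 165 + 330 + 462 + 462 = 1486.

1486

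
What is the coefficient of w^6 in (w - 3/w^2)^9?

-27

General term: C(9,j)·(w)^j·(-3/w^2)^(9-j), with w-exponent 1j − 2(9−j) = 3j − 18.
Set 3j − 18 = 6: j = 8.
C(9,8) = 9; 1^8 = 1; (-3)^1 = -3.
Coefficient = 9 · 1 · (-3) = -27.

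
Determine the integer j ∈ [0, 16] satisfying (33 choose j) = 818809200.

14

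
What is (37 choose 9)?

C(37,9) = (37·36·35·34·33·32·31·30·29) / 9! = 45143585625600 / 362880 = 124403620.

124403620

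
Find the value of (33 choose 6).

1107568

C(33,6) = (33·32·31·30·29·28) / 6! = 797448960 / 720 = 1107568.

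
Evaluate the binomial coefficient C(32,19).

347373600

C(32,19) = C(32,13) by symmetry.
C(32,13) = (32·31·30·29·28·27·26·25·24·23·22·21·20) / 13! = 2163102632570880000 / 6227020800 = 347373600.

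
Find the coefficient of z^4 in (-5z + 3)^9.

The general term is C(9,j)·(-5z)^j·(3)^(9-j); the z^4 term has j = 4.
C(9,4) = 126.
Coefficient = C(9,4) · (-5)^4 · 3^5 = 126 · 625 · 243 = 19136250.

19136250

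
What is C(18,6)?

18564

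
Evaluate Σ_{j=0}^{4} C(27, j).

20854

1 + 27 + 351 + 2925 + 17550 = 20854.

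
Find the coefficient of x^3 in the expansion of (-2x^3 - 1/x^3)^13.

-219648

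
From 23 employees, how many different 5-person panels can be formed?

This is C(23,5) = 33649.

33649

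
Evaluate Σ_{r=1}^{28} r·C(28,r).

Differentiating (1+x)^28 and setting x=1: Σ r·C(28,r) = 28·2^27 = 3758096384.

3758096384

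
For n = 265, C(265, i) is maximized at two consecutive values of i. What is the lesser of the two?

132

For odd n = 265, C(265,i) peaks at i = (n−1)/2 and (n+1)/2; the lesser is 132.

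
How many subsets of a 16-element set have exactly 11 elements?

Choose the 11 positions: C(16,11) = 4368.

4368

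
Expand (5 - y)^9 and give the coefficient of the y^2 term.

The general term is C(9,j)·(5)^j·(-y)^(9-j); the y^2 term has j = 7.
C(9,7) = 36.
Coefficient = C(9,7) · 5^7 = 36 · 78125 = 2812500.

2812500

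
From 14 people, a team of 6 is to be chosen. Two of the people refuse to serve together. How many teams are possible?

All 6-subsets: C(14,6) = 3003. Those containing both fixed elements: C(12,4) = 495.
3003 − 495 = 2508.

2508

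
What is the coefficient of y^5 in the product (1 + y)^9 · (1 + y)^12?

20349

(1 + y)^9(1 + y)^12 = (1 + y)^21, so the coefficient of y^5 is C(21,5)·1^5 = 20349·1 = 20349.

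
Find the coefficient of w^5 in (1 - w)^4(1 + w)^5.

Coefficient of w^5 = Σ_{j} C(4,j)·(-1)^j·C(5,5-j)·1^(5-j) for j from 0 to 4.
= 1 + (-20) + 60 + (-40) + 5 = 6.

6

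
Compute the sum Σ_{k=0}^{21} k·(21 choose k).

Differentiating (1+x)^21 and setting x=1: Σ k·C(21,k) = 21·2^20 = 22020096.

22020096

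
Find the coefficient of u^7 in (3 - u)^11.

-26730

The general term is C(11,j)·(3)^j·(-u)^(11-j); the u^7 term has j = 4.
C(11,4) = 330.
Coefficient = C(11,4) · 3^4 · (-1)^7 = 330 · 81 · (-1) = -26730.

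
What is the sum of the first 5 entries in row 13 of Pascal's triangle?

1 + 13 + 78 + 286 + 715 = 1093.

1093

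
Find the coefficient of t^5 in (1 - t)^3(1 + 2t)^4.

24

Coefficient of t^5 = Σ_{j} C(3,j)·(-1)^j·C(4,5-j)·2^(5-j) for j from 1 to 3.
= (-48) + 96 + (-24) = 24.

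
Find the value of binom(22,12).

C(22,12) = C(22,10) by symmetry.
C(22,10) = (22·21·20·19·18·17·16·15·14·13) / 10! = 2346549004800 / 3628800 = 646646.

646646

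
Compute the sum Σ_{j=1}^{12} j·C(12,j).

Differentiating (1+x)^12 and setting x=1: Σ j·C(12,j) = 12·2^11 = 24576.

24576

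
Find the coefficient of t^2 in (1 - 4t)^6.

240

The general term is C(6,j)·(1)^j·(-4t)^(6-j); the t^2 term has j = 4.
C(6,4) = 15.
Coefficient = C(6,4) · (-4)^2 = 15 · 16 = 240.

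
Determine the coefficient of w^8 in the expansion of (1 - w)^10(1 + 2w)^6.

1125

Coefficient of w^8 = Σ_{j} C(10,j)·(-1)^j·C(6,8-j)·2^(8-j) for j from 2 to 8.
= 2880 + (-23040) + 50400 + (-40320) + 12600 + (-1440) + 45 = 1125.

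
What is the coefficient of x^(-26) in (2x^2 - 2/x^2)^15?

491520

General term: C(15,j)·(2x^2)^j·(-2/x^2)^(15-j), with x-exponent 2j − 2(15−j) = 4j − 30.
Set 4j − 30 = -26: j = 1.
C(15,1) = 15; 2^1 = 2; (-2)^14 = 16384.
Coefficient = 15 · 2 · 16384 = 491520.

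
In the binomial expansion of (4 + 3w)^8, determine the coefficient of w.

The general term is C(8,j)·(4)^j·(3w)^(8-j); the w^1 term has j = 7.
C(8,7) = 8.
Coefficient = C(8,7) · 4^7 · 3^1 = 8 · 16384 · 3 = 393216.

393216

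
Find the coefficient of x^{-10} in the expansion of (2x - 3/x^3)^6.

General term: C(6,j)·(2x)^j·(-3/x^3)^(6-j), with x-exponent 1j − 3(6−j) = 4j − 18.
Set 4j − 18 = -10: j = 2.
C(6,2) = 15; 2^2 = 4; (-3)^4 = 81.
Coefficient = 15 · 4 · 81 = 4860.

4860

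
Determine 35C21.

2319959400

C(35,21) = C(35,14) by symmetry.
C(35,14) = (35·34·33·32·31·30·29·28·27·26·25·24·23·22) / 14! = 202250096145377280000 / 87178291200 = 2319959400.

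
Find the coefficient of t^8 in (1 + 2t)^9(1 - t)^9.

Coefficient of t^8 = Σ_{j} C(9,j)·2^j·C(9,8-j)·(-1)^(8-j) for j from 0 to 8.
= 9 + (-648) + 12096 + (-84672) + 254016 + (-338688) + 193536 + (-41472) + 2304 = -3519.

-3519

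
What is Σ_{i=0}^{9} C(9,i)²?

By Vandermonde's identity, Σ C(9,i)² = C(18,9) = 48620.

48620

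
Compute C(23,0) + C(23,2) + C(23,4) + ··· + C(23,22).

Half of (1+1)^23 + (1−1)^23 gives the even-index sum: 2^22 = 4194304.

4194304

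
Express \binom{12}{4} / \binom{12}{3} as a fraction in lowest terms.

C(n,k+1)/C(n,k) = (n−k)/(k+1) = (12−3)/(3+1) = 9/4.

9/4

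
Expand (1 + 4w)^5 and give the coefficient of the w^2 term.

The general term is C(5,j)·(1)^j·(4w)^(5-j); the w^2 term has j = 3.
C(5,3) = 10.
Coefficient = C(5,3) · 4^2 = 10 · 16 = 160.

160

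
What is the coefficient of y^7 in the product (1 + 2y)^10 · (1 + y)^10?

1167120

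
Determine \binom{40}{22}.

113380261800

C(40,22) = C(40,18) by symmetry.
C(40,18) = (40·39·38·37·36·35·34·33·32·31·30·29·28·27·26·25·24·23) / 18! = 725902806896876799590400000 / 6402373705728000 = 113380261800.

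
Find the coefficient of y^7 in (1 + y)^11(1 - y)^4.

99

Coefficient of y^7 = Σ_{j} C(11,j)·1^j·C(4,7-j)·(-1)^(7-j) for j from 3 to 7.
= 165 + (-1320) + 2772 + (-1848) + 330 = 99.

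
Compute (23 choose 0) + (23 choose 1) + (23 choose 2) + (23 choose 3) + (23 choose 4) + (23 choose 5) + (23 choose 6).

1 + 23 + 253 + 1771 + 8855 + 33649 + 100947 = 145499.

145499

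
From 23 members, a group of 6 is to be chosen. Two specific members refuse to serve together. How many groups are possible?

94962

All 6-subsets: C(23,6) = 100947. Those containing both fixed elements: C(21,4) = 5985.
100947 − 5985 = 94962.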